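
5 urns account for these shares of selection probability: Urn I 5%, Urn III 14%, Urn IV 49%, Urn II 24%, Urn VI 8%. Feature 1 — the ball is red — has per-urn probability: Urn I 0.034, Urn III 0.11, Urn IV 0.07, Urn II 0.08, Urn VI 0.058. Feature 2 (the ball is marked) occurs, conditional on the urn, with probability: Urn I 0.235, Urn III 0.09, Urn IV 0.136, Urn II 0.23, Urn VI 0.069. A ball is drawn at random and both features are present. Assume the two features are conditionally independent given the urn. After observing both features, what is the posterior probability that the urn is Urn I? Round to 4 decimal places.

Compute prior × likelihood for every hypothesis:
  Urn I: 0.05 × 0.034 × 0.235 = 0.0003995
  Urn III: 0.14 × 0.11 × 0.09 = 0.001386
  Urn IV: 0.49 × 0.07 × 0.136 = 0.0046648
  Urn II: 0.24 × 0.08 × 0.23 = 0.004416
  Urn VI: 0.08 × 0.058 × 0.069 = 0.00032016
Normalizing constant = 0.01118646.
P(Urn I | evidence) = 0.0003995 / 0.01118646 ≈ 0.0357.

0.0357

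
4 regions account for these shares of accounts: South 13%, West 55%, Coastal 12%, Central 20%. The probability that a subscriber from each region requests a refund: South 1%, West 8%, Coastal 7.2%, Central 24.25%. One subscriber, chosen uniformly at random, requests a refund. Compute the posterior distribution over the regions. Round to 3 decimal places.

South 0.013, West 0.430, Coastal 0.084, Central 0.473

Prior × likelihood for each hypothesis:
  South: 0.13 × 0.01 = 0.0013
  West: 0.55 × 0.08 = 0.044
  Coastal: 0.12 × 0.072 = 0.00864
  Central: 0.2 × 0.2425 = 0.0485
Sum = 0.10244.
P(South | refund) = 0.0013/0.10244 ≈ 0.013
P(West | refund) = 0.044/0.10244 ≈ 0.430
P(Coastal | refund) = 0.00864/0.10244 ≈ 0.084
P(Central | refund) = 0.0485/0.10244 ≈ 0.473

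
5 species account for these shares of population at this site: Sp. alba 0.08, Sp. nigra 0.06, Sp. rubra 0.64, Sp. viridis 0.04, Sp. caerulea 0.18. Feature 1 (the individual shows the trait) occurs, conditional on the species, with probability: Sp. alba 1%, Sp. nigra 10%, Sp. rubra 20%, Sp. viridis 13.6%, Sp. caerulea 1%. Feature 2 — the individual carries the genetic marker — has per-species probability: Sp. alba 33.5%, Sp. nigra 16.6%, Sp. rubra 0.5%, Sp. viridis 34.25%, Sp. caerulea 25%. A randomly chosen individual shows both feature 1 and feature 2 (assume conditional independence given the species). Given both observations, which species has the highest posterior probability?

Sp. viridis

By Bayes' rule, posterior ∝ prior × likelihood:
  Sp. alba: 0.08 × 0.01 × 0.335 = 0.000268
  Sp. nigra: 0.06 × 0.1 × 0.166 = 0.000996
  Sp. rubra: 0.64 × 0.2 × 0.005 = 0.00064
  Sp. viridis: 0.04 × 0.136 × 0.3425 = 0.0018632
  Sp. caerulea: 0.18 × 0.01 × 0.25 = 0.00045
Normalizing constant = 0.0042172.
Largest term belongs to Sp. viridis, so Sp. viridis is most probable.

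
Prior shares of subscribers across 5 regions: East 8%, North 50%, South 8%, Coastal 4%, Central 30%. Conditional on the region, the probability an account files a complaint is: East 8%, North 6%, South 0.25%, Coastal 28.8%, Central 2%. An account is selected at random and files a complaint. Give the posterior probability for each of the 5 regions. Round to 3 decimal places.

East 0.118, North 0.554, South 0.004, Coastal 0.213, Central 0.111

By Bayes' rule, posterior ∝ prior × likelihood:
  East: 0.08 × 0.08 = 0.0064
  North: 0.5 × 0.06 = 0.03
  South: 0.08 × 0.0025 = 0.0002
  Coastal: 0.04 × 0.288 = 0.01152
  Central: 0.3 × 0.02 = 0.006
Sum = 0.05412.
P(East | complaint) = 0.0064/0.05412 ≈ 0.118
P(North | complaint) = 0.03/0.05412 ≈ 0.554
P(South | complaint) = 0.0002/0.05412 ≈ 0.004
P(Coastal | complaint) = 0.01152/0.05412 ≈ 0.213
P(Central | complaint) = 0.006/0.05412 ≈ 0.111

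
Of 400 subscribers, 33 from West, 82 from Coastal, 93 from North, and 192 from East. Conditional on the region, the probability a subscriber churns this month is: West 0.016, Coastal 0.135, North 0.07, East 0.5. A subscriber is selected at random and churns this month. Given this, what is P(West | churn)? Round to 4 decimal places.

Prior × likelihood for each hypothesis:
  West: 0.0825 × 0.016 = 0.00132
  Coastal: 0.205 × 0.135 = 0.027675
  North: 0.2325 × 0.07 = 0.016275
  East: 0.48 × 0.5 = 0.24
Total = 0.28527.
P(West | evidence) = 0.00132 / 0.28527 ≈ 0.0046.

0.0046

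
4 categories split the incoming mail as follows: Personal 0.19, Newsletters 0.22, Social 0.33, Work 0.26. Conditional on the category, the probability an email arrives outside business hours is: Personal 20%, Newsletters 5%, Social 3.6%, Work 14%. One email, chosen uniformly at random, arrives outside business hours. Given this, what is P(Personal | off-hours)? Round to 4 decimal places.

By Bayes' rule, posterior ∝ prior × likelihood:
  Personal: 0.19 × 0.2 = 0.038
  Newsletters: 0.22 × 0.05 = 0.011
  Social: 0.33 × 0.036 = 0.01188
  Work: 0.26 × 0.14 = 0.0364
Normalizing constant = 0.09728.
P(Personal | evidence) = 0.038 / 0.09728 ≈ 0.3906.

0.3906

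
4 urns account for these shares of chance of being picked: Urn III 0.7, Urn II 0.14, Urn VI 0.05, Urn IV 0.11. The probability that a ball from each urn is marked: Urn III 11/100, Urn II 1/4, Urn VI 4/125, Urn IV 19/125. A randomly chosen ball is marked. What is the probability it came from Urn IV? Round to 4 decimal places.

By Bayes' rule, posterior ∝ prior × likelihood:
  Urn III: 0.7 × 0.11 = 0.077
  Urn II: 0.14 × 0.25 = 0.035
  Urn VI: 0.05 × 0.032 = 0.0016
  Urn IV: 0.11 × 0.152 = 0.01672
Sum = 0.13032.
P(Urn IV | evidence) = 0.01672 / 0.13032 ≈ 0.1283.

0.1283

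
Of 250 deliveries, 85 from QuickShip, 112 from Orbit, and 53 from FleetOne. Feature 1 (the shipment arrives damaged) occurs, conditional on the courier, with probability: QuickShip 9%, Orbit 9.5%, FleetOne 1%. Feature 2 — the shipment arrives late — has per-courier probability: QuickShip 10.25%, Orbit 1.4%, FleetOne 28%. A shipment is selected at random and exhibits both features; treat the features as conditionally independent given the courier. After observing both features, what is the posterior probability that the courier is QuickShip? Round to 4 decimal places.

0.7250

By Bayes' rule, posterior ∝ prior × likelihood:
  QuickShip: 0.34 × 0.09 × 0.1025 = 0.0031365
  Orbit: 0.448 × 0.095 × 0.014 = 0.00059584
  FleetOne: 0.212 × 0.01 × 0.28 = 0.0005936
Total = 0.00432594.
P(QuickShip | evidence) = 0.0031365 / 0.00432594 ≈ 0.7250.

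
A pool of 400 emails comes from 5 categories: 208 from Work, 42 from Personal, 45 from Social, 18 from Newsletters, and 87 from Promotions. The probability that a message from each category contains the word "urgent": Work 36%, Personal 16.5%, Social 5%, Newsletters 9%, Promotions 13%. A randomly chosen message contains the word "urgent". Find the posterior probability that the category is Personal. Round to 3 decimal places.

By Bayes' rule, posterior ∝ prior × likelihood:
  Work: 0.52 × 0.36 = 0.1872
  Personal: 0.105 × 0.165 = 0.017325
  Social: 0.1125 × 0.05 = 0.005625
  Newsletters: 0.045 × 0.09 = 0.00405
  Promotions: 0.2175 × 0.13 = 0.028275
Normalizing constant = 0.242475.
P(Personal | evidence) = 0.017325 / 0.242475 ≈ 0.071.

0.071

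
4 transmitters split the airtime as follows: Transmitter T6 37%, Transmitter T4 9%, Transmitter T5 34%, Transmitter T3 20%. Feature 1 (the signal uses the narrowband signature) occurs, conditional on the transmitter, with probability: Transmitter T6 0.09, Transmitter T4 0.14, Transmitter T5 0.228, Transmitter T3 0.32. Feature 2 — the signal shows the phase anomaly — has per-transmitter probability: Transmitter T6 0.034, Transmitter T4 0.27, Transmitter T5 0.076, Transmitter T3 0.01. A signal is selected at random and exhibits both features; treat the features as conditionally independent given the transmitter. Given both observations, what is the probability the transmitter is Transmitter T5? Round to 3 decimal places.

0.532

By Bayes' rule, posterior ∝ prior × likelihood:
  Transmitter T6: 0.37 × 0.09 × 0.034 = 0.0011322
  Transmitter T4: 0.09 × 0.14 × 0.27 = 0.003402
  Transmitter T5: 0.34 × 0.228 × 0.076 = 0.00589152
  Transmitter T3: 0.2 × 0.32 × 0.01 = 0.00064
Normalizing constant = 0.01106572.
P(Transmitter T5 | evidence) = 0.00589152 / 0.01106572 ≈ 0.532.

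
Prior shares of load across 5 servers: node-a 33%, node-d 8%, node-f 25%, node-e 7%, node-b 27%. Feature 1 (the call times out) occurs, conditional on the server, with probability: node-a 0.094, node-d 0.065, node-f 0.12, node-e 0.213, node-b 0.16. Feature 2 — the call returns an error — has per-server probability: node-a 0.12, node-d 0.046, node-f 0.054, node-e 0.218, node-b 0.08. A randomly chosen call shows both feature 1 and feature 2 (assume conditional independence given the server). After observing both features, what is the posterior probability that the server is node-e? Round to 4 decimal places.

Compute prior × likelihood for every hypothesis:
  node-a: 0.33 × 0.094 × 0.12 = 0.0037224
  node-d: 0.08 × 0.065 × 0.046 = 0.0002392
  node-f: 0.25 × 0.12 × 0.054 = 0.00162
  node-e: 0.07 × 0.213 × 0.218 = 0.00325038
  node-b: 0.27 × 0.16 × 0.08 = 0.003456
Total = 0.01228798.
P(node-e | evidence) = 0.00325038 / 0.01228798 ≈ 0.2645.

0.2645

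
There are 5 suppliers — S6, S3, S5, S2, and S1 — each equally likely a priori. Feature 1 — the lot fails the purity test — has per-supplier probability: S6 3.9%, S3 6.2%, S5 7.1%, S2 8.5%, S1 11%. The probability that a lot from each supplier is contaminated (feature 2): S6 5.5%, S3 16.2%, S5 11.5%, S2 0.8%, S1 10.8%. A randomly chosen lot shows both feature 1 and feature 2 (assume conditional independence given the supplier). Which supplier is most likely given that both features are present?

S1

Since the prior is uniform, the posterior is proportional to the likelihood:
  S6: 0.039 × 0.055 = 0.002145
  S3: 0.062 × 0.162 = 0.010044
  S5: 0.071 × 0.115 = 0.008165
  S2: 0.085 × 0.008 = 0.00068
  S1: 0.11 × 0.108 = 0.01188
Sum = 0.032914.
Largest term belongs to S1, so S1 is most probable.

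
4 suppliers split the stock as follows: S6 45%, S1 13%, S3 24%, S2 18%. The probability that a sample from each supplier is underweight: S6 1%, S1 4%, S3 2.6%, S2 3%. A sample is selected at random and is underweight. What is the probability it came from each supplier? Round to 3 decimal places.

S6 0.211, S1 0.244, S3 0.292, S2 0.253

By Bayes' rule, posterior ∝ prior × likelihood:
  S6: 0.45 × 0.01 = 0.0045
  S1: 0.13 × 0.04 = 0.0052
  S3: 0.24 × 0.026 = 0.00624
  S2: 0.18 × 0.03 = 0.0054
Total = 0.02134.
P(S6 | underweight) = 0.0045/0.02134 ≈ 0.211
P(S1 | underweight) = 0.0052/0.02134 ≈ 0.244
P(S3 | underweight) = 0.00624/0.02134 ≈ 0.292
P(S2 | underweight) = 0.0054/0.02134 ≈ 0.253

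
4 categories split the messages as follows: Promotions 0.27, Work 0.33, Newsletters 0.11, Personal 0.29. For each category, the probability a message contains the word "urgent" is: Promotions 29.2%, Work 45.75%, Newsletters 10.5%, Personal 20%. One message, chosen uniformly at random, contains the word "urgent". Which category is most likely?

Compute prior × likelihood for every hypothesis:
  Promotions: 0.27 × 0.292 = 0.07884
  Work: 0.33 × 0.4575 = 0.150975
  Newsletters: 0.11 × 0.105 = 0.01155
  Personal: 0.29 × 0.2 = 0.058
Sum = 0.299365.
Largest term belongs to Work, so Work is most probable.

Work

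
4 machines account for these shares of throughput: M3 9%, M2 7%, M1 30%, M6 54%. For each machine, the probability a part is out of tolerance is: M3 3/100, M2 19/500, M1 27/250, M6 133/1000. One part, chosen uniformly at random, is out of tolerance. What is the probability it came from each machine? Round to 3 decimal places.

Unnormalized posteriors (prior × likelihood):
  M3: 0.09 × 0.03 = 0.0027
  M2: 0.07 × 0.038 = 0.00266
  M1: 0.3 × 0.108 = 0.0324
  M6: 0.54 × 0.133 = 0.07182
Normalizing constant = 0.10958.
P(M3 | oversize) = 0.0027/0.10958 ≈ 0.025
P(M2 | oversize) = 0.00266/0.10958 ≈ 0.024
P(M1 | oversize) = 0.0324/0.10958 ≈ 0.296
P(M6 | oversize) = 0.07182/0.10958 ≈ 0.655

M3 0.025, M2 0.024, M1 0.296, M6 0.655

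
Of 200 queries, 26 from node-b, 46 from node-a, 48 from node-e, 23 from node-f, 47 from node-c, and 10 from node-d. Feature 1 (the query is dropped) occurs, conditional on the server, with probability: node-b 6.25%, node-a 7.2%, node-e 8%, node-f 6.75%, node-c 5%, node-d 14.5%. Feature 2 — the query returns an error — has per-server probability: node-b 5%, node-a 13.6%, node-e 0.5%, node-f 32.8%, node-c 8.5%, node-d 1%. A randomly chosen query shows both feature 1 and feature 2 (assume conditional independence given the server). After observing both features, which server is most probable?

Prior × likelihood for each hypothesis:
  node-b: 0.13 × 0.0625 × 0.05 = 0.00040625
  node-a: 0.23 × 0.072 × 0.136 = 0.00225216
  node-e: 0.24 × 0.08 × 0.005 = 0.000096
  node-f: 0.115 × 0.0675 × 0.328 = 0.0025461
  node-c: 0.235 × 0.05 × 0.085 = 0.00099875
  node-d: 0.05 × 0.145 × 0.01 = 0.0000725
Sum = 0.00637176.
Largest term belongs to node-f, so node-f is most probable.

node-f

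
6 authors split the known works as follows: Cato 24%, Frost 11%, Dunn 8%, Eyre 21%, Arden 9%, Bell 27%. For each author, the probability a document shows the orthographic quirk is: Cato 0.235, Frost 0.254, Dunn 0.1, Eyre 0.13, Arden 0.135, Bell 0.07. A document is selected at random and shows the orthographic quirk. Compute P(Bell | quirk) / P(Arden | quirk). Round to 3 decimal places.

1.556

Prior × likelihood for each hypothesis:
  Cato: 0.24 × 0.235 = 0.0564
  Frost: 0.11 × 0.254 = 0.02794
  Dunn: 0.08 × 0.1 = 0.008
  Eyre: 0.21 × 0.13 = 0.0273
  Arden: 0.09 × 0.135 = 0.01215
  Bell: 0.27 × 0.07 = 0.0189
Sum = 0.15069.
The ratio is 0.0189 / 0.01215 (the normalizer cancels) = 1.556.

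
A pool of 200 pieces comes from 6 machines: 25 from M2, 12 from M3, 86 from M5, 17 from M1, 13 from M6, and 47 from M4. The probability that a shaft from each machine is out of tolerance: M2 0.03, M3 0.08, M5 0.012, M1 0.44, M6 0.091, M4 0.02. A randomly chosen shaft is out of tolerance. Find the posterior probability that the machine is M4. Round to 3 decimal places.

Unnormalized posteriors (prior × likelihood):
  M2: 0.125 × 0.03 = 0.00375
  M3: 0.06 × 0.08 = 0.0048
  M5: 0.43 × 0.012 = 0.00516
  M1: 0.085 × 0.44 = 0.0374
  M6: 0.065 × 0.091 = 0.005915
  M4: 0.235 × 0.02 = 0.0047
Total = 0.061725.
P(M4 | evidence) = 0.0047 / 0.061725 ≈ 0.076.

0.076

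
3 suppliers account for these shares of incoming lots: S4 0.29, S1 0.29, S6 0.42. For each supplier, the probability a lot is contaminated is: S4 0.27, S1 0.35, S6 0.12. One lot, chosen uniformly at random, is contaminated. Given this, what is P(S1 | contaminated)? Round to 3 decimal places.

By Bayes' rule, posterior ∝ prior × likelihood:
  S4: 0.29 × 0.27 = 0.0783
  S1: 0.29 × 0.35 = 0.1015
  S6: 0.42 × 0.12 = 0.0504
Total = 0.2302.
P(S1 | evidence) = 0.1015 / 0.2302 ≈ 0.441.

0.441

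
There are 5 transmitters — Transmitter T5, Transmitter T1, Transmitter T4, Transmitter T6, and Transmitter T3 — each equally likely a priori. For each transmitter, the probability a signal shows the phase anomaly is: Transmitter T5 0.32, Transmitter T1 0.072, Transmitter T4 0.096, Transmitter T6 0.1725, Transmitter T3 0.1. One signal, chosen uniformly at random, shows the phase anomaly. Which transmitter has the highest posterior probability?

Since the prior is uniform, the posterior is proportional to the likelihood:
  Transmitter T5: 0.32
  Transmitter T1: 0.072
  Transmitter T4: 0.096
  Transmitter T6: 0.1725
  Transmitter T3: 0.1
Total = 0.7605.
Largest term belongs to Transmitter T5, so Transmitter T5 is most probable.

Transmitter T5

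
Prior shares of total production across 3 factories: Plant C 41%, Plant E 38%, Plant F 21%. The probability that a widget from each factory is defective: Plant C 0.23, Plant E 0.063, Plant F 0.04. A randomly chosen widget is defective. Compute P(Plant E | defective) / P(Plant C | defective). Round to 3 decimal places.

Compute prior × likelihood for every hypothesis:
  Plant C: 0.41 × 0.23 = 0.0943
  Plant E: 0.38 × 0.063 = 0.02394
  Plant F: 0.21 × 0.04 = 0.0084
Normalizing constant = 0.12664.
The ratio is 0.02394 / 0.0943 (the normalizer cancels) = 0.254.

0.254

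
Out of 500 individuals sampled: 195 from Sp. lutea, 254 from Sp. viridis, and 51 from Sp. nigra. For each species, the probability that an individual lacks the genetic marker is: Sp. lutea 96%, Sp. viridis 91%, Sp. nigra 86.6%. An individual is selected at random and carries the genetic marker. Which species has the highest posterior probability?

Taking complements, P(marker | each) = Sp. lutea 0.04, Sp. viridis 0.09, Sp. nigra 0.134.
Compute prior × likelihood for every hypothesis:
  Sp. lutea: 0.39 × 0.04 = 0.0156
  Sp. viridis: 0.508 × 0.09 = 0.04572
  Sp. nigra: 0.102 × 0.134 = 0.013668
Normalizing constant = 0.074988.
Largest term belongs to Sp. viridis, so Sp. viridis is most probable.

Sp. viridis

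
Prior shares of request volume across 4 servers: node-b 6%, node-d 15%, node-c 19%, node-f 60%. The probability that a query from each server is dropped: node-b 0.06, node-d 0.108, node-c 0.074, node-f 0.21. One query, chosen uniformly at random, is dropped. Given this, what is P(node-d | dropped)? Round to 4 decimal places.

0.1013

Unnormalized posteriors (prior × likelihood):
  node-b: 0.06 × 0.06 = 0.0036
  node-d: 0.15 × 0.108 = 0.0162
  node-c: 0.19 × 0.074 = 0.01406
  node-f: 0.6 × 0.21 = 0.126
Sum = 0.15986.
P(node-d | evidence) = 0.0162 / 0.15986 ≈ 0.1013.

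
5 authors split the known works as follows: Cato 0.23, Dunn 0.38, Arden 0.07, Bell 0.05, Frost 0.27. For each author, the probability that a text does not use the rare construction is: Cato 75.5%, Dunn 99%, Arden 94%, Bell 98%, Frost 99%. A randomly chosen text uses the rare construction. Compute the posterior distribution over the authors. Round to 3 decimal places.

Taking complements, P(rare-form | each) = Cato 0.245, Dunn 0.01, Arden 0.06, Bell 0.02, Frost 0.01.
Prior × likelihood for each hypothesis:
  Cato: 0.23 × 0.245 = 0.05635
  Dunn: 0.38 × 0.01 = 0.0038
  Arden: 0.07 × 0.06 = 0.0042
  Bell: 0.05 × 0.02 = 0.001
  Frost: 0.27 × 0.01 = 0.0027
Normalizing constant = 0.06805.
P(Cato | rare-form) = 0.05635/0.06805 ≈ 0.828
P(Dunn | rare-form) = 0.0038/0.06805 ≈ 0.056
P(Arden | rare-form) = 0.0042/0.06805 ≈ 0.062
P(Bell | rare-form) = 0.001/0.06805 ≈ 0.015
P(Frost | rare-form) = 0.0027/0.06805 ≈ 0.040

Cato 0.828, Dunn 0.056, Arden 0.062, Bell 0.015, Frost 0.040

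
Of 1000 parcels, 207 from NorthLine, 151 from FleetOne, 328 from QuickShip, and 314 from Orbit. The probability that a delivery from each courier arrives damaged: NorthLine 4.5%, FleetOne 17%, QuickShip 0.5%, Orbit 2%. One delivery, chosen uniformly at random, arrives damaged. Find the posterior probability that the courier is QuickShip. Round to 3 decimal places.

0.038

By Bayes' rule, posterior ∝ prior × likelihood:
  NorthLine: 0.207 × 0.045 = 0.009315
  FleetOne: 0.151 × 0.17 = 0.02567
  QuickShip: 0.328 × 0.005 = 0.00164
  Orbit: 0.314 × 0.02 = 0.00628
Total = 0.042905.
P(QuickShip | evidence) = 0.00164 / 0.042905 ≈ 0.038.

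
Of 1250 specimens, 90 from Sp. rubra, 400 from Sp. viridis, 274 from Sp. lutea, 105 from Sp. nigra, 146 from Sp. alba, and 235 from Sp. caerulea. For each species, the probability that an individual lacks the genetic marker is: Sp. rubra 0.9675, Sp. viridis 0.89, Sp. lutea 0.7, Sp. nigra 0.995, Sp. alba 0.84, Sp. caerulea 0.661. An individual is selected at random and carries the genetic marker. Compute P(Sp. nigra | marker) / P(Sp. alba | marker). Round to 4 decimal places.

0.0225

Taking complements, P(marker | each) = Sp. rubra 0.0325, Sp. viridis 0.11, Sp. lutea 0.3, Sp. nigra 0.005, Sp. alba 0.16, Sp. caerulea 0.339.
By Bayes' rule, posterior ∝ prior × likelihood:
  Sp. rubra: 0.072 × 0.0325 = 0.00234
  Sp. viridis: 0.32 × 0.11 = 0.0352
  Sp. lutea: 0.2192 × 0.3 = 0.06576
  Sp. nigra: 0.084 × 0.005 = 0.00042
  Sp. alba: 0.1168 × 0.16 = 0.018688
  Sp. caerulea: 0.188 × 0.339 = 0.063732
Normalizing constant = 0.18614.
The ratio is 0.00042 / 0.018688 (the normalizer cancels) = 0.0225.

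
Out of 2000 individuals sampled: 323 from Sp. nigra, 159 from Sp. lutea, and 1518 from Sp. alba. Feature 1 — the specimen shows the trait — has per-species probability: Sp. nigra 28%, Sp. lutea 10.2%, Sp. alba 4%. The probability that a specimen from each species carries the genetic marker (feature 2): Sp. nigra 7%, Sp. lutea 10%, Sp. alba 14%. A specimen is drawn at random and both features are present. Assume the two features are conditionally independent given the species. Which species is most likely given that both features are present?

Sp. alba

Unnormalized posteriors (prior × likelihood):
  Sp. nigra: 0.1615 × 0.28 × 0.07 = 0.0031654
  Sp. lutea: 0.0795 × 0.102 × 0.1 = 0.0008109
  Sp. alba: 0.759 × 0.04 × 0.14 = 0.0042504
Total = 0.0082267.
Largest term belongs to Sp. alba, so Sp. alba is most probable.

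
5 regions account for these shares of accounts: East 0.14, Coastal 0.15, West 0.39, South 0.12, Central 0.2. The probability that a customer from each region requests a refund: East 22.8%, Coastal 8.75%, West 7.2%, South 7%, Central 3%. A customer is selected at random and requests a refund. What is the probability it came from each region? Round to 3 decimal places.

East 0.365, Coastal 0.150, West 0.321, South 0.096, Central 0.069

Unnormalized posteriors (prior × likelihood):
  East: 0.14 × 0.228 = 0.03192
  Coastal: 0.15 × 0.0875 = 0.013125
  West: 0.39 × 0.072 = 0.02808
  South: 0.12 × 0.07 = 0.0084
  Central: 0.2 × 0.03 = 0.006
Normalizing constant = 0.087525.
P(East | refund) = 0.03192/0.087525 ≈ 0.365
P(Coastal | refund) = 0.013125/0.087525 ≈ 0.150
P(West | refund) = 0.02808/0.087525 ≈ 0.321
P(South | refund) = 0.0084/0.087525 ≈ 0.096
P(Central | refund) = 0.006/0.087525 ≈ 0.069
(Check: 0.365+0.150+0.321+0.096+0.069 = 1.001.)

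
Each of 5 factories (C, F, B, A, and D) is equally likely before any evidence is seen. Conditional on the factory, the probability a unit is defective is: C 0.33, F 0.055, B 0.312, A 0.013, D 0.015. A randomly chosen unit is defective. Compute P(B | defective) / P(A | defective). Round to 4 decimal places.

24.0000

With a uniform prior (1/5 each), posterior ∝ likelihood:
  C: 0.33
  F: 0.055
  B: 0.312
  A: 0.013
  D: 0.015
Sum = 0.725.
The ratio is 0.312 / 0.013 (the normalizer cancels) = 24.0000.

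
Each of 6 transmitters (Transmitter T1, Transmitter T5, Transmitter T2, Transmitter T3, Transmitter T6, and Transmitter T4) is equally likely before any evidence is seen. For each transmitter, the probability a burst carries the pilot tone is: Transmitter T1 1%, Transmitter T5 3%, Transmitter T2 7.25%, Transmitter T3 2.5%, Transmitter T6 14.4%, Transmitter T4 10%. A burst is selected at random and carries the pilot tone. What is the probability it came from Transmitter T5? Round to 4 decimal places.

0.0786

With a uniform prior (1/6 each), posterior ∝ likelihood:
  Transmitter T1: 0.01
  Transmitter T5: 0.03
  Transmitter T2: 0.0725
  Transmitter T3: 0.025
  Transmitter T6: 0.144
  Transmitter T4: 0.1
Sum = 0.3815.
P(Transmitter T5 | evidence) = 0.03 / 0.3815 ≈ 0.0786.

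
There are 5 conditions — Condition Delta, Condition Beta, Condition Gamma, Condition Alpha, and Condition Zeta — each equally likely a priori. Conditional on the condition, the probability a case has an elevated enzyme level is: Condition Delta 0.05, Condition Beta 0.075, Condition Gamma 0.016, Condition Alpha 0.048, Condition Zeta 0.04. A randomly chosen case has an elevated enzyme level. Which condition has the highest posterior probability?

With a uniform prior (1/5 each), posterior ∝ likelihood:
  Condition Delta: 0.05
  Condition Beta: 0.075
  Condition Gamma: 0.016
  Condition Alpha: 0.048
  Condition Zeta: 0.04
Sum = 0.229.
Largest term belongs to Condition Beta, so Condition Beta is most probable.

Condition Beta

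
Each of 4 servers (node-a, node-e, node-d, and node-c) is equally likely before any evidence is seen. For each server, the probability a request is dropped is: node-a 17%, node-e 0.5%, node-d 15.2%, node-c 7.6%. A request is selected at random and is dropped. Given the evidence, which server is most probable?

With a uniform prior (1/4 each), posterior ∝ likelihood:
  node-a: 0.17
  node-e: 0.005
  node-d: 0.152
  node-c: 0.076
Total = 0.403.
Largest term belongs to node-a, so node-a is most probable.

node-a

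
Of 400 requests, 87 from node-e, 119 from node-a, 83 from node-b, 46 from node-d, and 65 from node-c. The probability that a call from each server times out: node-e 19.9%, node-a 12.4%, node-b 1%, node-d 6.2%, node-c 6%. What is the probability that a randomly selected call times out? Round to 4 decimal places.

By Bayes' rule, posterior ∝ prior × likelihood:
  node-e: 0.2175 × 0.199 = 0.0432825
  node-a: 0.2975 × 0.124 = 0.03689
  node-b: 0.2075 × 0.01 = 0.002075
  node-d: 0.115 × 0.062 = 0.00713
  node-c: 0.1625 × 0.06 = 0.00975
P(timeout) = 0.0432825 + 0.03689 + 0.002075 + 0.00713 + 0.00975 = 0.0991275 → 0.0991.

0.0991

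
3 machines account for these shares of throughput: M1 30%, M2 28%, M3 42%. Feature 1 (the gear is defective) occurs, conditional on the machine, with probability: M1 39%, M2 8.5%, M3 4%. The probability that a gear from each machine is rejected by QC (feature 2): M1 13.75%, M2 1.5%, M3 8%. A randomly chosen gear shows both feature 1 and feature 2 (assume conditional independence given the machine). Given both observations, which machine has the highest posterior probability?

M1

Prior × likelihood for each hypothesis:
  M1: 0.3 × 0.39 × 0.1375 = 0.0160875
  M2: 0.28 × 0.085 × 0.015 = 0.000357
  M3: 0.42 × 0.04 × 0.08 = 0.001344
Normalizing constant = 0.0177885.
Largest term belongs to M1, so M1 is most probable.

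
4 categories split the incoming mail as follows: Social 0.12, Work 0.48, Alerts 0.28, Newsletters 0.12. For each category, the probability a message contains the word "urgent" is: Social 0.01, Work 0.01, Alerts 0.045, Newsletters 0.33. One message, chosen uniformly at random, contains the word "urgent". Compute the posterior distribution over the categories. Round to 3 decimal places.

Social 0.021, Work 0.082, Alerts 0.216, Newsletters 0.680

By Bayes' rule, posterior ∝ prior × likelihood:
  Social: 0.12 × 0.01 = 0.0012
  Work: 0.48 × 0.01 = 0.0048
  Alerts: 0.28 × 0.045 = 0.0126
  Newsletters: 0.12 × 0.33 = 0.0396
Sum = 0.0582.
P(Social | urgent-flag) = 0.0012/0.0582 ≈ 0.021
P(Work | urgent-flag) = 0.0048/0.0582 ≈ 0.082
P(Alerts | urgent-flag) = 0.0126/0.0582 ≈ 0.216
P(Newsletters | urgent-flag) = 0.0396/0.0582 ≈ 0.680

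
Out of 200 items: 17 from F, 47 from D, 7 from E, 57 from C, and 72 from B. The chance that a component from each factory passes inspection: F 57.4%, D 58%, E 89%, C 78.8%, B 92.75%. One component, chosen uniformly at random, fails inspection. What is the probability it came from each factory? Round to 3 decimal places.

F 0.161, D 0.438, E 0.017, C 0.268, B 0.116

Taking complements, P(nonconforming | each) = F 0.426, D 0.42, E 0.11, C 0.212, B 0.0725.
By Bayes' rule, posterior ∝ prior × likelihood:
  F: 0.085 × 0.426 = 0.03621
  D: 0.235 × 0.42 = 0.0987
  E: 0.035 × 0.11 = 0.00385
  C: 0.285 × 0.212 = 0.06042
  B: 0.36 × 0.0725 = 0.0261
Sum = 0.22528.
P(F | nonconforming) = 0.03621/0.22528 ≈ 0.161
P(D | nonconforming) = 0.0987/0.22528 ≈ 0.438
P(E | nonconforming) = 0.00385/0.22528 ≈ 0.017
P(C | nonconforming) = 0.06042/0.22528 ≈ 0.268
P(B | nonconforming) = 0.0261/0.22528 ≈ 0.116
(Check: 0.161+0.438+0.017+0.268+0.116 = 1.000.)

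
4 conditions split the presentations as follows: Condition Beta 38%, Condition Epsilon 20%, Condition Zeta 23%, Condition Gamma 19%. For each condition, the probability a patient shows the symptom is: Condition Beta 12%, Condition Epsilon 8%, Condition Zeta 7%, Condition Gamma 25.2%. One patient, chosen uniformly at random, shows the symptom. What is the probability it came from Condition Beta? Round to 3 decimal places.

0.363

Prior × likelihood for each hypothesis:
  Condition Beta: 0.38 × 0.12 = 0.0456
  Condition Epsilon: 0.2 × 0.08 = 0.016
  Condition Zeta: 0.23 × 0.07 = 0.0161
  Condition Gamma: 0.19 × 0.252 = 0.04788
Normalizing constant = 0.12558.
P(Condition Beta | evidence) = 0.0456 / 0.12558 ≈ 0.363.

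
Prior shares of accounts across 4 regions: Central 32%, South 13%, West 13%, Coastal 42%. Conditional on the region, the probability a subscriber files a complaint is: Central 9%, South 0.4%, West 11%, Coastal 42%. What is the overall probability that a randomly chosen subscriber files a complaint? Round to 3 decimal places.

Compute prior × likelihood for every hypothesis:
  Central: 0.32 × 0.09 = 0.0288
  South: 0.13 × 0.004 = 0.00052
  West: 0.13 × 0.11 = 0.0143
  Coastal: 0.42 × 0.42 = 0.1764
P(complaint) = 0.0288 + 0.00052 + 0.0143 + 0.1764 = 0.22002 → 0.220.

0.220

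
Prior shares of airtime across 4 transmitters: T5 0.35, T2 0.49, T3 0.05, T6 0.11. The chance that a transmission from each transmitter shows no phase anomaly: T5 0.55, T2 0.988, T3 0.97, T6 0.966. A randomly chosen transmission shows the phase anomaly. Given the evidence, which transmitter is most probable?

Taking complements, P(anomaly | each) = T5 0.45, T2 0.012, T3 0.03, T6 0.034.
Compute prior × likelihood for every hypothesis:
  T5: 0.35 × 0.45 = 0.1575
  T2: 0.49 × 0.012 = 0.00588
  T3: 0.05 × 0.03 = 0.0015
  T6: 0.11 × 0.034 = 0.00374
Normalizing constant = 0.16862.
Largest term belongs to T5, so T5 is most probable.

T5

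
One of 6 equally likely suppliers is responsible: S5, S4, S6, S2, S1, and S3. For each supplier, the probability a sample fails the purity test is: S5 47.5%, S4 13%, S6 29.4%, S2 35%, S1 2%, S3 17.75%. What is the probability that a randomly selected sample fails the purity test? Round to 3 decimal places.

0.241

Since the prior is uniform, the posterior is proportional to the likelihood:
  S5: 0.475
  S4: 0.13
  S6: 0.294
  S2: 0.35
  S1: 0.02
  S3: 0.1775
P(off-spec) = (1/6) × (0.475 + 0.13 + 0.294 + 0.35 + 0.02 + 0.1775) = 1.4465/6 ≈ 0.241.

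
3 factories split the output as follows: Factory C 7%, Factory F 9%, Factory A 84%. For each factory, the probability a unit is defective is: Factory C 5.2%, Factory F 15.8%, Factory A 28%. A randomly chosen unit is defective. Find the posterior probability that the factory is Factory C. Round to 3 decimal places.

0.014

By Bayes' rule, posterior ∝ prior × likelihood:
  Factory C: 0.07 × 0.052 = 0.00364
  Factory F: 0.09 × 0.158 = 0.01422
  Factory A: 0.84 × 0.28 = 0.2352
Sum = 0.25306.
P(Factory C | evidence) = 0.00364 / 0.25306 ≈ 0.014.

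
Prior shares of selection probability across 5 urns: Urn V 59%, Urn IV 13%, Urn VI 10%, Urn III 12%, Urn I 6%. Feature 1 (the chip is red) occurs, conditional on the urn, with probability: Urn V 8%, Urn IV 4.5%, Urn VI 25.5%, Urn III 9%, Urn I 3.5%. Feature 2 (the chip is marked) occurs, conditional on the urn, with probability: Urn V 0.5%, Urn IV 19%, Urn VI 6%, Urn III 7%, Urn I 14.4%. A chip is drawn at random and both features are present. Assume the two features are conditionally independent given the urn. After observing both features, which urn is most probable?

Urn VI

Prior × likelihood for each hypothesis:
  Urn V: 0.59 × 0.08 × 0.005 = 0.000236
  Urn IV: 0.13 × 0.045 × 0.19 = 0.0011115
  Urn VI: 0.1 × 0.255 × 0.06 = 0.00153
  Urn III: 0.12 × 0.09 × 0.07 = 0.000756
  Urn I: 0.06 × 0.035 × 0.144 = 0.0003024
Normalizing constant = 0.0039359.
Largest term belongs to Urn VI, so Urn VI is most probable.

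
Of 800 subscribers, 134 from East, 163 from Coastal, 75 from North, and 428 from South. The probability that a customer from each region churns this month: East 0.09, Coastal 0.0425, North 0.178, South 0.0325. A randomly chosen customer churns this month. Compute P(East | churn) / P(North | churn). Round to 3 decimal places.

0.903

By Bayes' rule, posterior ∝ prior × likelihood:
  East: 0.1675 × 0.09 = 0.015075
  Coastal: 0.20375 × 0.0425 = 0.008659375
  North: 0.09375 × 0.178 = 0.0166875
  South: 0.535 × 0.0325 = 0.0173875
Total = 0.057809375.
The ratio is 0.015075 / 0.0166875 (the normalizer cancels) = 0.903.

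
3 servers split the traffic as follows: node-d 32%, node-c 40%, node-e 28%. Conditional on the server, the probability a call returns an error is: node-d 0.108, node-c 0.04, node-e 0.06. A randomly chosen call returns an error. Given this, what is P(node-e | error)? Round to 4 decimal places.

0.2494

Compute prior × likelihood for every hypothesis:
  node-d: 0.32 × 0.108 = 0.03456
  node-c: 0.4 × 0.04 = 0.016
  node-e: 0.28 × 0.06 = 0.0168
Sum = 0.06736.
P(node-e | evidence) = 0.0168 / 0.06736 ≈ 0.2494.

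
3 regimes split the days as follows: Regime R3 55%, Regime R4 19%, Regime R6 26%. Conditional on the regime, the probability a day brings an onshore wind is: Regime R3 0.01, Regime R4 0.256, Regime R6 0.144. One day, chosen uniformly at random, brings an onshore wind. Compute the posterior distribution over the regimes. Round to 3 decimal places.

Unnormalized posteriors (prior × likelihood):
  Regime R3: 0.55 × 0.01 = 0.0055
  Regime R4: 0.19 × 0.256 = 0.04864
  Regime R6: 0.26 × 0.144 = 0.03744
Sum = 0.09158.
P(Regime R3 | onshore) = 0.0055/0.09158 ≈ 0.060
P(Regime R4 | onshore) = 0.04864/0.09158 ≈ 0.531
P(Regime R6 | onshore) = 0.03744/0.09158 ≈ 0.409

Regime R3 0.060, Regime R4 0.531, Regime R6 0.409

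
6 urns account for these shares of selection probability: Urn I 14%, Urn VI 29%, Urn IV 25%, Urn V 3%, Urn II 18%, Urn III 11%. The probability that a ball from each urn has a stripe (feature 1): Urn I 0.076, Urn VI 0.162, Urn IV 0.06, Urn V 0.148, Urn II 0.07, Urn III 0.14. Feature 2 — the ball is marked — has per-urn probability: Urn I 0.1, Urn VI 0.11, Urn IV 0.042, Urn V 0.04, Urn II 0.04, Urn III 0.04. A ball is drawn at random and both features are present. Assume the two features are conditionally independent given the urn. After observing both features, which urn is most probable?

Urn VI

By Bayes' rule, posterior ∝ prior × likelihood:
  Urn I: 0.14 × 0.076 × 0.1 = 0.001064
  Urn VI: 0.29 × 0.162 × 0.11 = 0.0051678
  Urn IV: 0.25 × 0.06 × 0.042 = 0.00063
  Urn V: 0.03 × 0.148 × 0.04 = 0.0001776
  Urn II: 0.18 × 0.07 × 0.04 = 0.000504
  Urn III: 0.11 × 0.14 × 0.04 = 0.000616
Sum = 0.0081594.
Largest term belongs to Urn VI, so Urn VI is most probable.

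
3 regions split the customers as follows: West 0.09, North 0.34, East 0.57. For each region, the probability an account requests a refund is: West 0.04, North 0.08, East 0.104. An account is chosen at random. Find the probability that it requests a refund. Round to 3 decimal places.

Unnormalized posteriors (prior × likelihood):
  West: 0.09 × 0.04 = 0.0036
  North: 0.34 × 0.08 = 0.0272
  East: 0.57 × 0.104 = 0.05928
P(refund) = 0.0036 + 0.0272 + 0.05928 = 0.09008 → 0.090.

0.090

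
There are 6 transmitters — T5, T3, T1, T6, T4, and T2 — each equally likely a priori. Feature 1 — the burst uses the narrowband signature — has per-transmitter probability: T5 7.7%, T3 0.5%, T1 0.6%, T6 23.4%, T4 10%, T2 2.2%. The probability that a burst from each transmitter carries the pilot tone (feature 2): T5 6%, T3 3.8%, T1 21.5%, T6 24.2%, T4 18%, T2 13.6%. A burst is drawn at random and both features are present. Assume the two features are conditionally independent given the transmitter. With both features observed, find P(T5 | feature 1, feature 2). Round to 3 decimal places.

0.055

Since the prior is uniform, the posterior is proportional to the likelihood:
  T5: 0.077 × 0.06 = 0.00462
  T3: 0.005 × 0.038 = 0.00019
  T1: 0.006 × 0.215 = 0.00129
  T6: 0.234 × 0.242 = 0.056628
  T4: 0.1 × 0.18 = 0.018
  T2: 0.022 × 0.136 = 0.002992
Total = 0.08372.
P(T5 | evidence) = 0.00462 / 0.08372 ≈ 0.055.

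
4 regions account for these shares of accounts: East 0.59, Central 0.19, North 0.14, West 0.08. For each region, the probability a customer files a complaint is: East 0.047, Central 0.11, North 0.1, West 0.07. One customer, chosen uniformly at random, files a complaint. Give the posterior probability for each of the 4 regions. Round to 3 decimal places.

Unnormalized posteriors (prior × likelihood):
  East: 0.59 × 0.047 = 0.02773
  Central: 0.19 × 0.11 = 0.0209
  North: 0.14 × 0.1 = 0.014
  West: 0.08 × 0.07 = 0.0056
Sum = 0.06823.
P(East | complaint) = 0.02773/0.06823 ≈ 0.406
P(Central | complaint) = 0.0209/0.06823 ≈ 0.306
P(North | complaint) = 0.014/0.06823 ≈ 0.205
P(West | complaint) = 0.0056/0.06823 ≈ 0.082
(Check: 0.406+0.306+0.205+0.082 = 0.999.)

East 0.406, Central 0.306, North 0.205, West 0.082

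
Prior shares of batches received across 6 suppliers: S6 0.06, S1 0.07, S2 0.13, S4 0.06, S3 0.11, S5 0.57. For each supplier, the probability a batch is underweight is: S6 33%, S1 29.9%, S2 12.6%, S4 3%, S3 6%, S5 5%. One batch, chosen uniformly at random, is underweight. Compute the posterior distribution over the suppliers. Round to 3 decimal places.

S6 0.211, S1 0.223, S2 0.174, S4 0.019, S3 0.070, S5 0.303

Unnormalized posteriors (prior × likelihood):
  S6: 0.06 × 0.33 = 0.0198
  S1: 0.07 × 0.299 = 0.02093
  S2: 0.13 × 0.126 = 0.01638
  S4: 0.06 × 0.03 = 0.0018
  S3: 0.11 × 0.06 = 0.0066
  S5: 0.57 × 0.05 = 0.0285
Normalizing constant = 0.09401.
P(S6 | underweight) = 0.0198/0.09401 ≈ 0.211
P(S1 | underweight) = 0.02093/0.09401 ≈ 0.223
P(S2 | underweight) = 0.01638/0.09401 ≈ 0.174
P(S4 | underweight) = 0.0018/0.09401 ≈ 0.019
P(S3 | underweight) = 0.0066/0.09401 ≈ 0.070
P(S5 | underweight) = 0.0285/0.09401 ≈ 0.303
(Check: 0.211+0.223+0.174+0.019+0.070+0.303 = 1.000.)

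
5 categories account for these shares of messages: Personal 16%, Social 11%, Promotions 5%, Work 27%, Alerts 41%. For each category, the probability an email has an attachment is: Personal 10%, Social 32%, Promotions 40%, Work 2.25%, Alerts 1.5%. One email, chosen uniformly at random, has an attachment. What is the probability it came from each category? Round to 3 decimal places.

Compute prior × likelihood for every hypothesis:
  Personal: 0.16 × 0.1 = 0.016
  Social: 0.11 × 0.32 = 0.0352
  Promotions: 0.05 × 0.4 = 0.02
  Work: 0.27 × 0.0225 = 0.006075
  Alerts: 0.41 × 0.015 = 0.00615
Total = 0.083425.
P(Personal | attachment) = 0.016/0.083425 ≈ 0.192
P(Social | attachment) = 0.0352/0.083425 ≈ 0.422
P(Promotions | attachment) = 0.02/0.083425 ≈ 0.240
P(Work | attachment) = 0.006075/0.083425 ≈ 0.073
P(Alerts | attachment) = 0.00615/0.083425 ≈ 0.074
(Check: 0.192+0.422+0.240+0.073+0.074 = 1.001.)

Personal 0.192, Social 0.422, Promotions 0.240, Work 0.073, Alerts 0.074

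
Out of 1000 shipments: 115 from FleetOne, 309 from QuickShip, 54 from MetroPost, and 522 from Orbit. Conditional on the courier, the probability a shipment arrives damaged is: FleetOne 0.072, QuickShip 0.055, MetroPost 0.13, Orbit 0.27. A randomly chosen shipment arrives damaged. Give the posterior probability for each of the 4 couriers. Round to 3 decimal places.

Prior × likelihood for each hypothesis:
  FleetOne: 0.115 × 0.072 = 0.00828
  QuickShip: 0.309 × 0.055 = 0.016995
  MetroPost: 0.054 × 0.13 = 0.00702
  Orbit: 0.522 × 0.27 = 0.14094
Sum = 0.173235.
P(FleetOne | damaged) = 0.00828/0.173235 ≈ 0.048
P(QuickShip | damaged) = 0.016995/0.173235 ≈ 0.098
P(MetroPost | damaged) = 0.00702/0.173235 ≈ 0.041
P(Orbit | damaged) = 0.14094/0.173235 ≈ 0.814

FleetOne 0.048, QuickShip 0.098, MetroPost 0.041, Orbit 0.814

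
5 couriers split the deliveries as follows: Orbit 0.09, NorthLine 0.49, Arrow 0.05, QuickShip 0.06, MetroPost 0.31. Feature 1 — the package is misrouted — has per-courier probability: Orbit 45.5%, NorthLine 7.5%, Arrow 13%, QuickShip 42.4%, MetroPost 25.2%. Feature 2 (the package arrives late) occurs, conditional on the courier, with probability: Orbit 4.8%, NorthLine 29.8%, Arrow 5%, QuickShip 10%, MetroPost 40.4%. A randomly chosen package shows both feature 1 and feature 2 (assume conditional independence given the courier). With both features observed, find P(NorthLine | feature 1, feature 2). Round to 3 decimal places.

0.231

By Bayes' rule, posterior ∝ prior × likelihood:
  Orbit: 0.09 × 0.455 × 0.048 = 0.0019656
  NorthLine: 0.49 × 0.075 × 0.298 = 0.0109515
  Arrow: 0.05 × 0.13 × 0.05 = 0.000325
  QuickShip: 0.06 × 0.424 × 0.1 = 0.002544
  MetroPost: 0.31 × 0.252 × 0.404 = 0.03156048
Total = 0.04734658.
P(NorthLine | evidence) = 0.0109515 / 0.04734658 ≈ 0.231.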